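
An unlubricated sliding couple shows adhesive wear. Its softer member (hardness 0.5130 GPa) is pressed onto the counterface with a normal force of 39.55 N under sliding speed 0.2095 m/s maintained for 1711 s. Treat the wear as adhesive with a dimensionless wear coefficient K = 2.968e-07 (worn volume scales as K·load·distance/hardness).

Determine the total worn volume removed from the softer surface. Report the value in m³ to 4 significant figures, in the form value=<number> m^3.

All arithmetic maintains exact precision, and the intermediates are printed rounded; one final rounding, at 4 significant figures.
Sliding distance L = v·t = 0.2095 m/s × 1711 s = 358.5 m.
Hardness H = 0.5130 GPa = 5.130e+08 Pa.
SI base units throughout: W = 39.55 N, H = 5.130e+08 Pa, K = 2.968e-07.
Worn volume V = K·W·L/H = 2.968e-07 · 39.55 · 358.5 / 5.130e+08 = 8.202e-12 m³.

value=8.202e-12 m^3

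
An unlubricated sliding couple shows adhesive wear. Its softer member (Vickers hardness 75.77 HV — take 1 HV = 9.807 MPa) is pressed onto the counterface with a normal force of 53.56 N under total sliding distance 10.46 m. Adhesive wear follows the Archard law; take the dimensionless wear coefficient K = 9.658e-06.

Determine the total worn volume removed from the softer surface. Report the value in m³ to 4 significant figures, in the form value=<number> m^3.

value=7.282e-12 m^3

The algebra maintains exact precision, and intermediates are printed rounded, and a lone final rounding, at 4 significant figures.
Hardness H = 75.77 HV × 9.807 MPa/HV = 743.1 MPa = 7.431e+08 Pa.
As SI base values: W = 53.56 N, H = 7.431e+08 Pa, K = 9.658e-06.
Apply Archard: V = K·W·L/H = 9.658e-06 · 53.56 · 10.46 / 7.431e+08 = 7.282e-12 m³.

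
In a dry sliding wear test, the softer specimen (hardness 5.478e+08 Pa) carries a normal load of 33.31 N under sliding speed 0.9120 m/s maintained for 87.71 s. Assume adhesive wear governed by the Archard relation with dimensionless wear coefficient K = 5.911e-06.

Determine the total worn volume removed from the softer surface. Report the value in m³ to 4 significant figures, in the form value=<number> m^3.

value=2.875e-11 m^3

Every step maintains full precision — intermediate values appear rounded. Rounded once at the end to four significant digits.
Convert: The distance L = v·t = 0.9120 m/s × 87.71 s = 79.99 m.
Working in SI base units: W = 33.31 N, H = 5.478e+08 Pa, K = 5.911e-06.
Archard volume V = K·W·L/H = 5.911e-06 · 33.31 · 79.99 / 5.478e+08 = 2.875e-11 m³.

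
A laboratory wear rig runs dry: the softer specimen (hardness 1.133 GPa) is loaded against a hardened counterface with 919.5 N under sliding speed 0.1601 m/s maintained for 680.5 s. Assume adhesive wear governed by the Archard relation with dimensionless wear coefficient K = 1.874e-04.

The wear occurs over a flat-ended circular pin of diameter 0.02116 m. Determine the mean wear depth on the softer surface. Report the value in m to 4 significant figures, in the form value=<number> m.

Intermediate values are displayed rounded; all working math runs at exact precision, and one last rounding, at four significant digits.
Convert: Sliding distance L = v·t = 0.1601 m/s × 680.5 s = 108.9 m.
Convert: Hardness H = 1.133 GPa = 1.133e+09 Pa.
Convert: Contact area A = π·d²/4 = π·(0.02116 m)²/4 = 3.517e-04 m².
Restated in SI base units: W = 919.5 N, H = 1.133e+09 Pa, K = 1.874e-04.
Wear volume V = K·W·L/H = 1.874e-04 · 919.5 · 108.9 / 1.133e+09 = 1.657e-08 m³.
Wear depth h = V/A = 1.657e-08 / 3.517e-04 = 4.712e-05 m.

value=4.712e-05 m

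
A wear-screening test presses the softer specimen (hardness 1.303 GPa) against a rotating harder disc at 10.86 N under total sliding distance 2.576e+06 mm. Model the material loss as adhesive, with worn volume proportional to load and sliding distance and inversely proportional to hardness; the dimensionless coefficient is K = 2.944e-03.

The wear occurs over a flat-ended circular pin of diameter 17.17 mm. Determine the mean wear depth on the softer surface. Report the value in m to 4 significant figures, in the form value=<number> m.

value=2.730e-04 m

Intermediates are displayed rounded, and all working math runs at exact precision — one final rounding, at 4 significant figures.
Convert: Path length L = 2.576e+06 mm = 2576 m.
Convert: Hardness H = 1.303 GPa = 1.303e+09 Pa.
Convert: Pin diameter d = 17.17 mm = 0.01717 m. Contact area A = π·d²/4 = π·(0.01717 m)²/4 = 2.315e-04 m².
As SI base values: W = 10.86 N, H = 1.303e+09 Pa, K = 2.944e-03.
Worn volume V = K·W·L/H = 2.944e-03 · 10.86 · 2576 / 1.303e+09 = 6.321e-08 m³.
Average depth h = V/A = 6.321e-08 / 2.315e-04 = 2.730e-04 m.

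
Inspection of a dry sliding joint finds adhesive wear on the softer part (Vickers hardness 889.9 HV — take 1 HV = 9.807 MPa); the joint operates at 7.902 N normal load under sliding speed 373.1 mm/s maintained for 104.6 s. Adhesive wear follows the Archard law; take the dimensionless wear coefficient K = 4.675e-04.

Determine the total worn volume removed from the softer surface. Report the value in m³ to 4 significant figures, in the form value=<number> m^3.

value=1.652e-11 m^3

Intermediates are displayed rounded. Every step maintains full float precision — rounded just once: 4 significant figures.
Convert: Sliding speed v = 373.1 mm/s = 0.3731 m/s. Distance covered L = v·t = 0.3731 m/s × 104.6 s = 39.03 m.
Convert: Hardness H = 889.9 HV × 9.807 MPa/HV = 8727 MPa = 8.727e+09 Pa.
Restated in SI base units: W = 7.902 N, H = 8.727e+09 Pa, K = 4.675e-04.
Wear volume V = K·W·L/H = 4.675e-04 · 7.902 · 39.03 / 8.727e+09 = 1.652e-11 m³.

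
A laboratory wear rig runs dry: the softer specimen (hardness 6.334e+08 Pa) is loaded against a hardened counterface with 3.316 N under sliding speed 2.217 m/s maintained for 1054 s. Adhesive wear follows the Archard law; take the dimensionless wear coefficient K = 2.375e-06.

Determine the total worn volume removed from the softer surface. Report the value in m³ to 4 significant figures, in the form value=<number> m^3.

All arithmetic runs at full float precision, and the intermediates are displayed rounded — a lone final rounding, at four significant digits.
Distance L = v·t = 2.217 m/s × 1054 s = 2337 m.
Expressed in SI base units: W = 3.316 N, H = 6.334e+08 Pa, K = 2.375e-06.
By Archard's law, V = K·W·L/H = 2.375e-06 · 3.316 · 2337 / 6.334e+08 = 2.905e-11 m³.

value=2.905e-11 m^3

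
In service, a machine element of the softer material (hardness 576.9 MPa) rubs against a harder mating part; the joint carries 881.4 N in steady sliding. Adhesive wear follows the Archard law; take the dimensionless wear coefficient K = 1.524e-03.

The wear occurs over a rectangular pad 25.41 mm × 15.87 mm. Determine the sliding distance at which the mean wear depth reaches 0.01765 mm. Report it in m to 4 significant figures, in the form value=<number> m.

value=3.057 m

Intermediate values are printed rounded, and each operation maintains full precision — one final rounding, at four significant digits.
Convert: Hardness H = 576.9 MPa = 5.769e+08 Pa.
Convert: Pad sides 25.41 mm × 15.87 mm = 0.02541 m × 0.01587 m. Contact area A = 0.02541 m × 0.01587 m = 4.033e-04 m².
Convert: Depth limit h_lim = 0.01765 mm = 1.765e-05 m.
Working in SI base units: W = 881.4 N, H = 5.769e+08 Pa, K = 1.524e-03.
Allowed volume V_lim = h_lim·A = 1.765e-05 · 4.033e-04 = 7.117e-09 m³.
So the life L = V_lim·H/(K·W) = 7.117e-09 · 5.769e+08 / (1.524e-03 · 881.4) = 3.057 m.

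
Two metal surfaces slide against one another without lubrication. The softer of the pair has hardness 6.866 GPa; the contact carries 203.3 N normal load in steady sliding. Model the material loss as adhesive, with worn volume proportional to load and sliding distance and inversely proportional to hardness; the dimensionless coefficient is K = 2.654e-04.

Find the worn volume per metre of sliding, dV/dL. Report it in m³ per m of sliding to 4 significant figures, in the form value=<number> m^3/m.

The algebra carries full float precision — intermediate values are displayed rounded. Rounded once at the end, at four significant digits.
Hardness H = 6.866 GPa = 6.866e+09 Pa.
Expressed in SI base units: W = 203.3 N, H = 6.866e+09 Pa, K = 2.654e-04.
Rate of wear dV/dL = K·W/H (no L dependence): 2.654e-04 · 203.3 / 6.866e+09 = 7.858e-12 m³/m.

value=7.858e-12 m^3/m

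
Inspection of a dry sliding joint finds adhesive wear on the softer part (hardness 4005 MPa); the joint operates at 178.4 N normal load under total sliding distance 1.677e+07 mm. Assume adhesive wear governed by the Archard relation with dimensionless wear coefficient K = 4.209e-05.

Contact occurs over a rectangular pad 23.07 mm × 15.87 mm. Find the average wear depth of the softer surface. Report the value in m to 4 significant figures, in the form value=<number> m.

Each operation maintains exact precision, and intermediate values appear rounded. Rounded once at the end, at four significant digits.
Total distance L = 1.677e+07 mm = 1.677e+04 m.
Hardness H = 4005 MPa = 4.005e+09 Pa.
Pad sides 23.07 mm × 15.87 mm = 0.02307 m × 0.01587 m. Contact area A = 0.02307 m × 0.01587 m = 3.661e-04 m².
Working in SI base units: W = 178.4 N, H = 4.005e+09 Pa, K = 4.209e-05.
By Archard's law, V = K·W·L/H = 4.209e-05 · 178.4 · 1.677e+04 / 4.005e+09 = 3.144e-08 m³.
Depth of wear h = V/A = 3.144e-08 / 3.661e-04 = 8.588e-05 m.

value=8.588e-05 m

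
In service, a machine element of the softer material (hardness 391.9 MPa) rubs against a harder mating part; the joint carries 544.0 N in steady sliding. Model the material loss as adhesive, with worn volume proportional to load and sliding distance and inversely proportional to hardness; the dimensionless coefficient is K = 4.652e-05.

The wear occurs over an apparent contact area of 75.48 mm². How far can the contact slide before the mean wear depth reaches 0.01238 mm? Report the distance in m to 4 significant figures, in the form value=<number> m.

Intermediates appear rounded, and the computation maintains exact precision — rounded just once: four significant digits.
Convert: Hardness H = 391.9 MPa = 3.919e+08 Pa.
Convert: Contact area A = 75.48 mm² = 7.548e-05 m².
Convert: Depth limit h_lim = 0.01238 mm = 1.238e-05 m.
Working in SI base units: W = 544.0 N, H = 3.919e+08 Pa, K = 4.652e-05.
Allowed volume V_lim = h_lim·A = 1.238e-05 · 7.548e-05 = 9.344e-10 m³.
Life L = V_lim·H/(K·W) = 9.344e-10 · 3.919e+08 / (4.652e-05 · 544.0) = 14.47 m.

value=14.47 m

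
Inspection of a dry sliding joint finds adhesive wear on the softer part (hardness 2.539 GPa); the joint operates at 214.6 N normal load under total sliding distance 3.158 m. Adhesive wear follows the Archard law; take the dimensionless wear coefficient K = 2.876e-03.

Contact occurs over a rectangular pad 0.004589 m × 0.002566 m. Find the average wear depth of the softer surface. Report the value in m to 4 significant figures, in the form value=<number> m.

The algebra holds full precision — intermediate values are printed rounded. Rounded once at the end: 4 significant digits.
Convert: Hardness H = 2.539 GPa = 2.539e+09 Pa.
Convert: Contact area A = 0.004589 m × 0.002566 m = 1.178e-05 m².
Collected in SI base units: W = 214.6 N, H = 2.539e+09 Pa, K = 2.876e-03.
Volume removed: V = K·W·L/H = 2.876e-03 · 214.6 · 3.158 / 2.539e+09 = 7.677e-10 m³.
Depth of wear h = V/A = 7.677e-10 / 1.178e-05 = 6.519e-05 m.

value=6.519e-05 m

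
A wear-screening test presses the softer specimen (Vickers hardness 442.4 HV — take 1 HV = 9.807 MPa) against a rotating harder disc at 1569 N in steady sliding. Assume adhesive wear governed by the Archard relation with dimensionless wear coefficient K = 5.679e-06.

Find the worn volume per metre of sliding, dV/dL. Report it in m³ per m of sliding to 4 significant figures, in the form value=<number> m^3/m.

value=2.054e-12 m^3/m

Each operation runs at exact precision. Intermediate values are printed rounded. Rounded once at the end, at four significant figures.
Hardness H = 442.4 HV × 9.807 MPa/HV = 4339 MPa = 4.339e+09 Pa.
In SI base units, W = 1569 N, H = 4.339e+09 Pa, K = 5.679e-06.
Sliding wear rate dV/dL = K·W/H: 5.679e-06 · 1569 / 4.339e+09 = 2.054e-12 m³/m.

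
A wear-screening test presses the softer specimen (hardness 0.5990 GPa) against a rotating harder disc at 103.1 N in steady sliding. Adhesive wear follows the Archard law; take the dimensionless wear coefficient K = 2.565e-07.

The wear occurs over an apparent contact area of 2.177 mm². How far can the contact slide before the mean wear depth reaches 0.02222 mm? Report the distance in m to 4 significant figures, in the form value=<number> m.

value=1096 m

The computation keeps full float precision; the intermediates are shown rounded; a lone final rounding, at four significant digits.
Convert: Hardness H = 0.5990 GPa = 5.990e+08 Pa.
Convert: Contact area A = 2.177 mm² = 2.177e-06 m².
Convert: Depth limit h_lim = 0.02222 mm = 2.222e-05 m.
In SI base units, W = 103.1 N, H = 5.990e+08 Pa, K = 2.565e-07.
Allowed volume V_lim = h_lim·A = 2.222e-05 · 2.177e-06 = 4.837e-11 m³.
Life L = V_lim·H/(K·W) = 4.837e-11 · 5.990e+08 / (2.565e-07 · 103.1) = 1096 m.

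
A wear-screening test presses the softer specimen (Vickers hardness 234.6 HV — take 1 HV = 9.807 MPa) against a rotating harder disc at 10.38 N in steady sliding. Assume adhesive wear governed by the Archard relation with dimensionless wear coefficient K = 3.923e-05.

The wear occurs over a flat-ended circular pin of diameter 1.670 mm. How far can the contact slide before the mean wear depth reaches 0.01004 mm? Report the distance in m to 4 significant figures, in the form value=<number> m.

Each operation holds exact precision — the intermediates are displayed rounded; a single final rounding, at four significant digits.
Hardness H = 234.6 HV × 9.807 MPa/HV = 2301 MPa = 2.301e+09 Pa.
Pin diameter d = 1.670 mm = 0.001670 m. Contact area A = π·d²/4 = π·(0.001670 m)²/4 = 2.190e-06 m².
Depth limit h_lim = 0.01004 mm = 1.004e-05 m.
In SI base units, W = 10.38 N, H = 2.301e+09 Pa, K = 3.923e-05.
Permissible volume V_lim = h_lim·A = 1.004e-05 · 2.190e-06 = 2.199e-11 m³.
Life L = V_lim·H/(K·W) = 2.199e-11 · 2.301e+09 / (3.923e-05 · 10.38) = 124.3 m.

value=124.3 m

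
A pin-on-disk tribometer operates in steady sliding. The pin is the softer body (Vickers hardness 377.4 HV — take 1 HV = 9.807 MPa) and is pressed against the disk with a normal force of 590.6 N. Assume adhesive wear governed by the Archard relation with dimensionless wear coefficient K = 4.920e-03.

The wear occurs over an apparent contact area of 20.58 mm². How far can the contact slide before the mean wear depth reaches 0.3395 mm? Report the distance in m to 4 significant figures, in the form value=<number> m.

value=8.899 m

The algebra runs at exact precision. Intermediates appear rounded — a lone final rounding to 4 significant digits.
Convert: Hardness H = 377.4 HV × 9.807 MPa/HV = 3701 MPa = 3.701e+09 Pa.
Convert: Contact area A = 20.58 mm² = 2.058e-05 m².
Convert: Depth limit h_lim = 0.3395 mm = 3.395e-04 m.
Restated in SI base units: W = 590.6 N, H = 3.701e+09 Pa, K = 4.920e-03.
At the depth limit, V_lim = h_lim·A = 3.395e-04 · 2.058e-05 = 6.987e-09 m³.
Life L = V_lim·H/(K·W) = 6.987e-09 · 3.701e+09 / (4.920e-03 · 590.6) = 8.899 m.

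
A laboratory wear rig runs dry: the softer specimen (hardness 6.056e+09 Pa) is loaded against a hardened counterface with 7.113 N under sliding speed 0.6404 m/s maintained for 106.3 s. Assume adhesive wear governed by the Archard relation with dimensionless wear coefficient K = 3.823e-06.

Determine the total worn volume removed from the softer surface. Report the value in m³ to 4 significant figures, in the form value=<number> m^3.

The computation carries exact precision. Intermediate values are printed rounded; a lone final rounding, at four significant digits.
Convert: Total distance L = v·t = 0.6404 m/s × 106.3 s = 68.07 m.
In SI base units: W = 7.113 N, H = 6.056e+09 Pa, K = 3.823e-06.
The Archard volume V = K·W·L/H = 3.823e-06 · 7.113 · 68.07 / 6.056e+09 = 3.057e-13 m³.

value=3.057e-13 m^3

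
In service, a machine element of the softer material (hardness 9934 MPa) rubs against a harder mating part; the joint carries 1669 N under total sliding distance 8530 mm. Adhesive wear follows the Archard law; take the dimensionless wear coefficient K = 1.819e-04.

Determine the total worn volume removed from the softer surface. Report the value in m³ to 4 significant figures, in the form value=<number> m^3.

The computation keeps full precision; the intermediates appear rounded — a lone final rounding to four significant figures.
Sliding distance L = 8530 mm = 8.530 m.
Hardness H = 9934 MPa = 9.934e+09 Pa.
Expressed in SI base units: W = 1669 N, H = 9.934e+09 Pa, K = 1.819e-04.
Apply Archard: V = K·W·L/H = 1.819e-04 · 1669 · 8.530 / 9.934e+09 = 2.607e-10 m³.

value=2.607e-10 m^3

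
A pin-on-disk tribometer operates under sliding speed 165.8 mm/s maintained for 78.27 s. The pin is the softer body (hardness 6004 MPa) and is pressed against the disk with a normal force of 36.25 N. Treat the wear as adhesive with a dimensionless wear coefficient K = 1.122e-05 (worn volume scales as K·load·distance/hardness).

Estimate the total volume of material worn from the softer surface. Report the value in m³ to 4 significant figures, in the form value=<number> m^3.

value=8.791e-13 m^3

Every step maintains exact precision — intermediate values are shown rounded. Rounded once at the end: four significant figures.
Convert: Sliding speed v = 165.8 mm/s = 0.1658 m/s. Distance L = v·t = 0.1658 m/s × 78.27 s = 12.98 m.
Convert: Hardness H = 6004 MPa = 6.004e+09 Pa.
SI base units throughout: W = 36.25 N, H = 6.004e+09 Pa, K = 1.122e-05.
Archard volume V = K·W·L/H = 1.122e-05 · 36.25 · 12.98 / 6.004e+09 = 8.791e-13 m³.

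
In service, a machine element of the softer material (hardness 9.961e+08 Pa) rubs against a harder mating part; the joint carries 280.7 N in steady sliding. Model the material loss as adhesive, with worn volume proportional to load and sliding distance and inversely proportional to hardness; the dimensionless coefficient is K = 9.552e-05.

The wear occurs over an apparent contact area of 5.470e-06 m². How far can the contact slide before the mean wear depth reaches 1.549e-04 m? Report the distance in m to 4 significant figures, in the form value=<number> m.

Each operation maintains exact precision, and printed values are rounded — one last rounding, at four significant figures.
SI base units throughout: W = 280.7 N, H = 9.961e+08 Pa, K = 9.552e-05.
At the depth limit, V_lim = h_lim·A = 1.549e-04 · 5.470e-06 = 8.473e-10 m³.
Sliding life L = V_lim·H/(K·W) = 8.473e-10 · 9.961e+08 / (9.552e-05 · 280.7) = 31.48 m.

value=31.48 m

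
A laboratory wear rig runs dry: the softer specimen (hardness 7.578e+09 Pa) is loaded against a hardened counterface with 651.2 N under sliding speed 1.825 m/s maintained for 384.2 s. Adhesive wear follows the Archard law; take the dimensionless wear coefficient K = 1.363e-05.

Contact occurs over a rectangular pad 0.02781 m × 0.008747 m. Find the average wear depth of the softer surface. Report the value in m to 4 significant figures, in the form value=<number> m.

value=3.376e-06 m

All arithmetic holds exact precision, and printed values are rounded. Rounded just once: four significant digits.
The distance L = v·t = 1.825 m/s × 384.2 s = 701.2 m.
Contact area A = 0.02781 m × 0.008747 m = 2.433e-04 m².
Working in SI base units: W = 651.2 N, H = 7.578e+09 Pa, K = 1.363e-05.
Volume removed: V = K·W·L/H = 1.363e-05 · 651.2 · 701.2 / 7.578e+09 = 8.213e-10 m³.
Average depth h = V/A = 8.213e-10 / 2.433e-04 = 3.376e-06 m.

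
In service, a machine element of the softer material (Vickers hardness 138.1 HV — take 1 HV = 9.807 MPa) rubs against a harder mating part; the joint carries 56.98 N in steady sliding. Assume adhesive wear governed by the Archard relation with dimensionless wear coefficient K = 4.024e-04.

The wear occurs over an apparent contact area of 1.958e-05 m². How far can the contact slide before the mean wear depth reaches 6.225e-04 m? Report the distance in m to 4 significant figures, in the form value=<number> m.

value=719.9 m

The intermediates are displayed rounded. The computation maintains full precision. Rounded just once, at 4 significant digits.
Hardness H = 138.1 HV × 9.807 MPa/HV = 1354 MPa = 1.354e+09 Pa.
Working in SI base units: W = 56.98 N, H = 1.354e+09 Pa, K = 4.024e-04.
Permissible volume V_lim = h_lim·A = 6.225e-04 · 1.958e-05 = 1.219e-08 m³.
So the life L = V_lim·H/(K·W) = 1.219e-08 · 1.354e+09 / (4.024e-04 · 56.98) = 719.9 m.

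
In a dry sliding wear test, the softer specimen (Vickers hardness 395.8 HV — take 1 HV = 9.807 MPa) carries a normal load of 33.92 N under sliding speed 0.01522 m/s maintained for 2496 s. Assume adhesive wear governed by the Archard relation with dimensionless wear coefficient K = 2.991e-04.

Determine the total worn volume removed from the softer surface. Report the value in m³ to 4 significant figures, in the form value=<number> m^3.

All arithmetic maintains full precision. The intermediates appear rounded — rounded just once: four significant figures.
The distance L = v·t = 0.01522 m/s × 2496 s = 37.99 m.
Hardness H = 395.8 HV × 9.807 MPa/HV = 3882 MPa = 3.882e+09 Pa.
As SI base values: W = 33.92 N, H = 3.882e+09 Pa, K = 2.991e-04.
Archard volume V = K·W·L/H = 2.991e-04 · 33.92 · 37.99 / 3.882e+09 = 9.929e-11 m³.

value=9.929e-11 m^3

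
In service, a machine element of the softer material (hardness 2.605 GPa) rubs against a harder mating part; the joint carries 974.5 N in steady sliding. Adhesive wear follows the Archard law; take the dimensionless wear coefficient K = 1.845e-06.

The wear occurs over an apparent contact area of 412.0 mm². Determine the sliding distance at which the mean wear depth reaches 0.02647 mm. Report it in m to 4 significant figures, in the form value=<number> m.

Each operation carries exact precision; displayed values are rounded. Rounded once at the end: four significant figures.
Convert: Hardness H = 2.605 GPa = 2.605e+09 Pa.
Convert: Contact area A = 412.0 mm² = 4.120e-04 m².
Convert: Depth limit h_lim = 0.02647 mm = 2.647e-05 m.
In SI base units, W = 974.5 N, H = 2.605e+09 Pa, K = 1.845e-06.
At the depth limit, V_lim = h_lim·A = 2.647e-05 · 4.120e-04 = 1.091e-08 m³.
Sliding life L = V_lim·H/(K·W) = 1.091e-08 · 2.605e+09 / (1.845e-06 · 974.5) = 1.580e+04 m.

value=1.580e+04 m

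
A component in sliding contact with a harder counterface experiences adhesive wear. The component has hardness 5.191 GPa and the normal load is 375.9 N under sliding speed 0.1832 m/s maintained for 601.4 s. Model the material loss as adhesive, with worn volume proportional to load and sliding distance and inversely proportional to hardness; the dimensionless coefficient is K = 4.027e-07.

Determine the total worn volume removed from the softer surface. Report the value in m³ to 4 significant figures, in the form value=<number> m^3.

value=3.213e-12 m^3

Printed values are rounded; the computation maintains full float precision — a lone final rounding: 4 significant digits.
Convert: Distance covered L = v·t = 0.1832 m/s × 601.4 s = 110.2 m.
Convert: Hardness H = 5.191 GPa = 5.191e+09 Pa.
Restated in SI base units: W = 375.9 N, H = 5.191e+09 Pa, K = 4.027e-07.
Apply Archard: V = K·W·L/H = 4.027e-07 · 375.9 · 110.2 / 5.191e+09 = 3.213e-12 m³.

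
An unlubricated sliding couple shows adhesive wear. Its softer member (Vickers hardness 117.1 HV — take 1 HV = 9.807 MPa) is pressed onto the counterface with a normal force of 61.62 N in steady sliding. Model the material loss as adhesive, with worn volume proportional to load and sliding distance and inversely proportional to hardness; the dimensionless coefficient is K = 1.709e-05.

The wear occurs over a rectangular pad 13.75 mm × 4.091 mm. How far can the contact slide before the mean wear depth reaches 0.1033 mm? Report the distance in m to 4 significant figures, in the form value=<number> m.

value=6337 m

Each operation runs at exact precision — intermediate values are printed rounded; rounded just once to four significant figures.
Convert: Hardness H = 117.1 HV × 9.807 MPa/HV = 1148 MPa = 1.148e+09 Pa.
Convert: Pad sides 13.75 mm × 4.091 mm = 0.01375 m × 0.004091 m. Contact area A = 0.01375 m × 0.004091 m = 5.625e-05 m².
Convert: Depth limit h_lim = 0.1033 mm = 1.033e-04 m.
Expressed in SI base units: W = 61.62 N, H = 1.148e+09 Pa, K = 1.709e-05.
Allowed volume V_lim = h_lim·A = 1.033e-04 · 5.625e-05 = 5.811e-09 m³.
Inverting, life L = V_lim·H/(K·W) = 5.811e-09 · 1.148e+09 / (1.709e-05 · 61.62) = 6337 m.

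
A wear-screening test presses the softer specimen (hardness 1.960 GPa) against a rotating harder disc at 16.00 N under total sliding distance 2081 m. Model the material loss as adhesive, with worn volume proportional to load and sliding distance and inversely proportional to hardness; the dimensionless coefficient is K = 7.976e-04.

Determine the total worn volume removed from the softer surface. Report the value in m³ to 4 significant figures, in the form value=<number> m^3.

value=1.355e-08 m^3

All working math carries exact precision — intermediate values are shown rounded, and rounded once at the end, at four significant digits.
Hardness H = 1.960 GPa = 1.960e+09 Pa.
As SI base values: W = 16.00 N, H = 1.960e+09 Pa, K = 7.976e-04.
Archard volume V = K·W·L/H = 7.976e-04 · 16.00 · 2081 / 1.960e+09 = 1.355e-08 m³.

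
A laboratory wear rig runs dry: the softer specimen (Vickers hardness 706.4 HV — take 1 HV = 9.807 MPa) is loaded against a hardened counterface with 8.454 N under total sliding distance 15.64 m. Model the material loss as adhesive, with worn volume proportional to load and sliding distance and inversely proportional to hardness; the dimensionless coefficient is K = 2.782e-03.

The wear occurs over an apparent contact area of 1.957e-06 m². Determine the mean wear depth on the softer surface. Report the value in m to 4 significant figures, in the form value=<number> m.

value=2.713e-05 m

The computation runs at full float precision. Intermediates are shown rounded; a single final rounding: four significant figures.
Convert: Hardness H = 706.4 HV × 9.807 MPa/HV = 6928 MPa = 6.928e+09 Pa.
Working in SI base units: W = 8.454 N, H = 6.928e+09 Pa, K = 2.782e-03.
Wear volume V = K·W·L/H = 2.782e-03 · 8.454 · 15.64 / 6.928e+09 = 5.310e-11 m³.
Average depth h = V/A = 5.310e-11 / 1.957e-06 = 2.713e-05 m.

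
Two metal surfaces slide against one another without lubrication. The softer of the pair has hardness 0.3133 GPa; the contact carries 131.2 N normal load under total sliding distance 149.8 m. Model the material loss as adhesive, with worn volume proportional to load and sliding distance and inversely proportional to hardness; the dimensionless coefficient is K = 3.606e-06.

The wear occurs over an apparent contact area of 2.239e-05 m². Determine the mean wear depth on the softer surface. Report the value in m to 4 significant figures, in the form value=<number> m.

Intermediates appear rounded — the computation keeps exact precision. Rounded just once: four significant digits.
Convert: Hardness H = 0.3133 GPa = 3.133e+08 Pa.
Collected in SI base units: W = 131.2 N, H = 3.133e+08 Pa, K = 3.606e-06.
Worn volume V = K·W·L/H = 3.606e-06 · 131.2 · 149.8 / 3.133e+08 = 2.262e-10 m³.
Mean wear depth h = V/A = 2.262e-10 / 2.239e-05 = 1.010e-05 m.

value=1.010e-05 m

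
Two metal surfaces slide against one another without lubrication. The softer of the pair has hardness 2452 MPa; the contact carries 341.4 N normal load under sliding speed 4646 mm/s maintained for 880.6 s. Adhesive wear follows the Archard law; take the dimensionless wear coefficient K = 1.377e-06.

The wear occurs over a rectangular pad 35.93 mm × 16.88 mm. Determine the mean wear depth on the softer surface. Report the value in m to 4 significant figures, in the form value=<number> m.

Quoted intermediates are rounded — the algebra carries full float precision; one last rounding, at 4 significant digits.
Sliding speed v = 4646 mm/s = 4.646 m/s. Distance L = v·t = 4.646 m/s × 880.6 s = 4091 m.
Hardness H = 2452 MPa = 2.452e+09 Pa.
Pad sides 35.93 mm × 16.88 mm = 0.03593 m × 0.01688 m. Contact area A = 0.03593 m × 0.01688 m = 6.065e-04 m².
SI base units throughout: W = 341.4 N, H = 2.452e+09 Pa, K = 1.377e-06.
Volume removed: V = K·W·L/H = 1.377e-06 · 341.4 · 4091 / 2.452e+09 = 7.844e-10 m³.
Mean depth h = V/A = 7.844e-10 / 6.065e-04 = 1.293e-06 m.

value=1.293e-06 m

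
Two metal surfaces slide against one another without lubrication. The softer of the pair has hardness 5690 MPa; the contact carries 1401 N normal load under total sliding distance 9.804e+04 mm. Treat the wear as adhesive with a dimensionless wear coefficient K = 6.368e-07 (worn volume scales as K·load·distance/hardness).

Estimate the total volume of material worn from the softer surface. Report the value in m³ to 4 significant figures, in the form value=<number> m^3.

value=1.537e-11 m^3

Shown intermediates are rounded. Every step runs at exact precision. Rounded once at the end, at four significant digits.
Distance L = 9.804e+04 mm = 98.04 m.
Hardness H = 5690 MPa = 5.690e+09 Pa.
In SI base units: W = 1401 N, H = 5.690e+09 Pa, K = 6.368e-07.
By Archard's law, V = K·W·L/H = 6.368e-07 · 1401 · 98.04 / 5.690e+09 = 1.537e-11 m³.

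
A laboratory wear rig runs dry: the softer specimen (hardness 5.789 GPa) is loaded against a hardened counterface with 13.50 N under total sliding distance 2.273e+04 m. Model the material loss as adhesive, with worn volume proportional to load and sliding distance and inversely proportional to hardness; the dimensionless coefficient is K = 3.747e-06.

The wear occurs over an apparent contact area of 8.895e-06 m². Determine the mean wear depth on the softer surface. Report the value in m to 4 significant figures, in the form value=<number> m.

value=2.233e-05 m

The intermediates are printed rounded. All working math runs at full float precision. Rounded just once, at four significant digits.
Hardness H = 5.789 GPa = 5.789e+09 Pa.
Working in SI base units: W = 13.50 N, H = 5.789e+09 Pa, K = 3.747e-06.
Archard volume V = K·W·L/H = 3.747e-06 · 13.50 · 2.273e+04 / 5.789e+09 = 1.986e-10 m³.
Depth of wear h = V/A = 1.986e-10 / 8.895e-06 = 2.233e-05 m.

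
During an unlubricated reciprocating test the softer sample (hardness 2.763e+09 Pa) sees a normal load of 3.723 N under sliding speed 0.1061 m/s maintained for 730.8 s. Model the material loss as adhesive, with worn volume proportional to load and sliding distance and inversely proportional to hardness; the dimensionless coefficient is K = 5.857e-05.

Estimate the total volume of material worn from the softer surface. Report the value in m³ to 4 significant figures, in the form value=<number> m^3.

The algebra carries full float precision, and intermediate values are printed rounded — rounded once at the end, at 4 significant figures.
The distance L = v·t = 0.1061 m/s × 730.8 s = 77.54 m.
Expressed in SI base units: W = 3.723 N, H = 2.763e+09 Pa, K = 5.857e-05.
Apply Archard: V = K·W·L/H = 5.857e-05 · 3.723 · 77.54 / 2.763e+09 = 6.119e-12 m³.

value=6.119e-12 m^3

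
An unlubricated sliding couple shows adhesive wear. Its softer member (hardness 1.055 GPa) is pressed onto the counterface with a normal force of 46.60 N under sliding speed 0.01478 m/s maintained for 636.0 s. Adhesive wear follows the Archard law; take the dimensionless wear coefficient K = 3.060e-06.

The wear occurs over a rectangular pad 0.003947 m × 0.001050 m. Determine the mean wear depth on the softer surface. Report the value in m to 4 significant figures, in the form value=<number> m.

Quoted intermediates are rounded — the algebra holds full float precision, and a single final rounding: 4 significant figures.
Path length L = v·t = 0.01478 m/s × 636.0 s = 9.400 m.
Hardness H = 1.055 GPa = 1.055e+09 Pa.
Contact area A = 0.003947 m × 0.001050 m = 4.144e-06 m².
Restated in SI base units: W = 46.60 N, H = 1.055e+09 Pa, K = 3.060e-06.
Wear volume V = K·W·L/H = 3.060e-06 · 46.60 · 9.400 / 1.055e+09 = 1.271e-12 m³.
Average depth h = V/A = 1.271e-12 / 4.144e-06 = 3.066e-07 m.

value=3.066e-07 m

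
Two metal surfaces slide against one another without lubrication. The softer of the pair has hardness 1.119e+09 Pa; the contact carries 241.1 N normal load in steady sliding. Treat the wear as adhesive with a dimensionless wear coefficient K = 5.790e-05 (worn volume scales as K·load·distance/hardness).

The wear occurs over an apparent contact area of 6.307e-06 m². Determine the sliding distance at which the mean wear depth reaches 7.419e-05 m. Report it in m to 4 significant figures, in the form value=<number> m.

The computation maintains full precision. Intermediate values are shown rounded — rounded once at the end to four significant digits.
Collected in SI base units: W = 241.1 N, H = 1.119e+09 Pa, K = 5.790e-05.
Limit volume V_lim = h_lim·A = 7.419e-05 · 6.307e-06 = 4.679e-10 m³.
Sliding life L = V_lim·H/(K·W) = 4.679e-10 · 1.119e+09 / (5.790e-05 · 241.1) = 37.51 m.

value=37.51 m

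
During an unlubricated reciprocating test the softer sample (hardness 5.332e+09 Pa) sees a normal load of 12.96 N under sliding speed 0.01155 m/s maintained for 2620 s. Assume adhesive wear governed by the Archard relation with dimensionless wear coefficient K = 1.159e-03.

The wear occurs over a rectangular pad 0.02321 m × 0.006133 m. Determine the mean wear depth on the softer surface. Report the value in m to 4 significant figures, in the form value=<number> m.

All arithmetic holds full precision. Intermediate values are displayed rounded; rounded once at the end, at 4 significant digits.
Sliding distance L = v·t = 0.01155 m/s × 2620 s = 30.26 m.
Contact area A = 0.02321 m × 0.006133 m = 1.423e-04 m².
Restated in SI base units: W = 12.96 N, H = 5.332e+09 Pa, K = 1.159e-03.
The Archard volume V = K·W·L/H = 1.159e-03 · 12.96 · 30.26 / 5.332e+09 = 8.525e-11 m³.
Depth of wear h = V/A = 8.525e-11 / 1.423e-04 = 5.989e-07 m.

value=5.989e-07 m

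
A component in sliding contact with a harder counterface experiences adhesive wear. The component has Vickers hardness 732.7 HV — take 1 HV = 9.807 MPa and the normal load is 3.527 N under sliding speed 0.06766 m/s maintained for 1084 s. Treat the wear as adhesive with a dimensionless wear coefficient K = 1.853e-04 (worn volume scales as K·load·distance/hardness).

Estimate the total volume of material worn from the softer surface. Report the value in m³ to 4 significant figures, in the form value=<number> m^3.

value=6.671e-12 m^3

Intermediate values are shown rounded — the algebra carries exact precision. Rounded just once, at four significant digits.
Convert: The distance L = v·t = 0.06766 m/s × 1084 s = 73.34 m.
Convert: Hardness H = 732.7 HV × 9.807 MPa/HV = 7186 MPa = 7.186e+09 Pa.
Restated in SI base units: W = 3.527 N, H = 7.186e+09 Pa, K = 1.853e-04.
Wear volume V = K·W·L/H = 1.853e-04 · 3.527 · 73.34 / 7.186e+09 = 6.671e-12 m³.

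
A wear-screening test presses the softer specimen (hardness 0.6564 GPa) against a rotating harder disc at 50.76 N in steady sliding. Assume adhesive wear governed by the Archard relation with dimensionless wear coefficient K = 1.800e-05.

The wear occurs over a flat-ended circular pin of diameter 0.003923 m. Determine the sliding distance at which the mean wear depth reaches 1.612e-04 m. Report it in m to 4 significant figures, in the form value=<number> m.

The computation runs at full precision. The intermediates are shown rounded, and one final rounding to 4 significant digits.
Hardness H = 0.6564 GPa = 6.564e+08 Pa.
Contact area A = π·d²/4 = π·(0.003923 m)²/4 = 1.209e-05 m².
Working in SI base units: W = 50.76 N, H = 6.564e+08 Pa, K = 1.800e-05.
Wearable volume V_lim = h_lim·A = 1.612e-04 · 1.209e-05 = 1.948e-09 m³.
Inverting, life L = V_lim·H/(K·W) = 1.948e-09 · 6.564e+08 / (1.800e-05 · 50.76) = 1400 m.

value=1400 m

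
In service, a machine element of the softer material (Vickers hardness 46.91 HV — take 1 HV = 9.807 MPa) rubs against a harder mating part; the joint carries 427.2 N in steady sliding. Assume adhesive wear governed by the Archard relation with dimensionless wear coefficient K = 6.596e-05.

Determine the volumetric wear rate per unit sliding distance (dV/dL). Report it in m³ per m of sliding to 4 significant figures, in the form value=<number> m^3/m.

value=6.125e-11 m^3/m

The intermediates are shown rounded — each operation holds full precision, and rounded just once to 4 significant figures.
Hardness H = 46.91 HV × 9.807 MPa/HV = 460.0 MPa = 4.600e+08 Pa.
As SI base values: W = 427.2 N, H = 4.600e+08 Pa, K = 6.596e-05.
Rate of wear dV/dL = K·W/H, so: 6.596e-05 · 427.2 / 4.600e+08 = 6.125e-11 m³/m.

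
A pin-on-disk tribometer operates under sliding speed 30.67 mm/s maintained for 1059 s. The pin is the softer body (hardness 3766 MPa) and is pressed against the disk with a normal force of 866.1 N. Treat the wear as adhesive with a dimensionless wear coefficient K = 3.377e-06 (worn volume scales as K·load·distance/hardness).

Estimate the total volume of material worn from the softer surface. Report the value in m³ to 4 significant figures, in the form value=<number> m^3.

Intermediate values are shown rounded. Each operation carries full precision — a lone final rounding: 4 significant digits.
Convert: Sliding speed v = 30.67 mm/s = 0.03067 m/s. Distance L = v·t = 0.03067 m/s × 1059 s = 32.48 m.
Convert: Hardness H = 3766 MPa = 3.766e+09 Pa.
As SI base values: W = 866.1 N, H = 3.766e+09 Pa, K = 3.377e-06.
Archard volume V = K·W·L/H = 3.377e-06 · 866.1 · 32.48 / 3.766e+09 = 2.522e-11 m³.

value=2.522e-11 m^3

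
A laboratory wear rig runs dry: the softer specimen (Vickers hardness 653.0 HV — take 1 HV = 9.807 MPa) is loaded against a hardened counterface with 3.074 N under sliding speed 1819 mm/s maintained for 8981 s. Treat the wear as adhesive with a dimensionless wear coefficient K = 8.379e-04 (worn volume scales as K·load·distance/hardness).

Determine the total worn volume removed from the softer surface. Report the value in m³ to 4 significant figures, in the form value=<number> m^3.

value=6.571e-09 m^3

Intermediate values are printed rounded, and every step carries full float precision. Rounded once at the end to four significant digits.
Convert: Sliding speed v = 1819 mm/s = 1.819 m/s. Distance covered L = v·t = 1.819 m/s × 8981 s = 1.634e+04 m.
Convert: Hardness H = 653.0 HV × 9.807 MPa/HV = 6404 MPa = 6.404e+09 Pa.
In SI base units, W = 3.074 N, H = 6.404e+09 Pa, K = 8.379e-04.
Archard volume V = K·W·L/H = 8.379e-04 · 3.074 · 1.634e+04 / 6.404e+09 = 6.571e-09 m³.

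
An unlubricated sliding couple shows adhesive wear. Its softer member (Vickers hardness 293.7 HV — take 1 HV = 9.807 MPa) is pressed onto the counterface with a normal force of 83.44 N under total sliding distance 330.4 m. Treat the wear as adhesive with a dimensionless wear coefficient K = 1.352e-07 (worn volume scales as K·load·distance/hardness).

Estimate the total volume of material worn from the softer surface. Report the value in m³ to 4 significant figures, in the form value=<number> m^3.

Shown intermediates are rounded; the computation holds full float precision. Rounded once at the end to 4 significant figures.
Hardness H = 293.7 HV × 9.807 MPa/HV = 2880 MPa = 2.880e+09 Pa.
Expressed in SI base units: W = 83.44 N, H = 2.880e+09 Pa, K = 1.352e-07.
Archard volume V = K·W·L/H = 1.352e-07 · 83.44 · 330.4 / 2.880e+09 = 1.294e-12 m³.

value=1.294e-12 m^3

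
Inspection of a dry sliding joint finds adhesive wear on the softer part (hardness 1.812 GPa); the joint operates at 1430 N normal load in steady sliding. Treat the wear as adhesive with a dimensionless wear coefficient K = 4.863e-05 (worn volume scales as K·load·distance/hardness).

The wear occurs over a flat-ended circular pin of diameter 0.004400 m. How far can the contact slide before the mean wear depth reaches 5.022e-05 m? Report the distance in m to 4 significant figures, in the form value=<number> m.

Intermediates are shown rounded — every step carries full precision — a single final rounding: 4 significant digits.
Hardness H = 1.812 GPa = 1.812e+09 Pa.
Contact area A = π·d²/4 = π·(0.004400 m)²/4 = 1.521e-05 m².
In SI base units, W = 1430 N, H = 1.812e+09 Pa, K = 4.863e-05.
Permissible volume V_lim = h_lim·A = 5.022e-05 · 1.521e-05 = 7.636e-10 m³.
Life L = V_lim·H/(K·W) = 7.636e-10 · 1.812e+09 / (4.863e-05 · 1430) = 19.90 m.

value=19.90 m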